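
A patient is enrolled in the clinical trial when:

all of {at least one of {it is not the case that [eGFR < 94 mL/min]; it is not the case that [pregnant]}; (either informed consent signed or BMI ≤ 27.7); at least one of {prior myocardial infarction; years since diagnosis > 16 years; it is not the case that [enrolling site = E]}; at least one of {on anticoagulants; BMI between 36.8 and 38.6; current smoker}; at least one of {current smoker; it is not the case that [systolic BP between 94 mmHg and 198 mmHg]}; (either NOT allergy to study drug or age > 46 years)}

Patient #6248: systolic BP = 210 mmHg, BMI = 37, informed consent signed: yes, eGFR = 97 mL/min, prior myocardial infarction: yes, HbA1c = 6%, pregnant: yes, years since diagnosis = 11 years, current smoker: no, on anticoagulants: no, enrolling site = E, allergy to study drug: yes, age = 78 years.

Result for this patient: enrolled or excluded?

Enrolled

Atomic conditions:
  eGFR < 94 mL/min: 97 < 94 is false
  pregnant: yes → true
  informed consent signed: yes → true
  BMI ≤ 27.7: 37 ≤ 27.7 is false
  prior myocardial infarction: yes → true
  years since diagnosis > 16 years: 11 > 16 is false
  enrolling site = E: E == E is true
  on anticoagulants: no → false
  BMI between 36.8 and 38.6: 37 in [36.8, 38.6] is true
  current smoker: no → false
  systolic BP between 94 mmHg and 198 mmHg: 210 in [94, 198] is false
  NOT allergy to study drug: yes → false
  age > 46 years: 78 > 46 is true
Combine:
[1.1] NOT false = true
[1.2] NOT true = false
[1] true OR false = true
[2] true OR false = true
[3.3] NOT true = false
[3] true OR false OR false = true
[4] false OR true OR false = true
[5.2] NOT false = true
[5] false OR true = true
[6] false OR true = true
[root] true AND true AND true AND true AND true AND true = true
Overall: true → enrolled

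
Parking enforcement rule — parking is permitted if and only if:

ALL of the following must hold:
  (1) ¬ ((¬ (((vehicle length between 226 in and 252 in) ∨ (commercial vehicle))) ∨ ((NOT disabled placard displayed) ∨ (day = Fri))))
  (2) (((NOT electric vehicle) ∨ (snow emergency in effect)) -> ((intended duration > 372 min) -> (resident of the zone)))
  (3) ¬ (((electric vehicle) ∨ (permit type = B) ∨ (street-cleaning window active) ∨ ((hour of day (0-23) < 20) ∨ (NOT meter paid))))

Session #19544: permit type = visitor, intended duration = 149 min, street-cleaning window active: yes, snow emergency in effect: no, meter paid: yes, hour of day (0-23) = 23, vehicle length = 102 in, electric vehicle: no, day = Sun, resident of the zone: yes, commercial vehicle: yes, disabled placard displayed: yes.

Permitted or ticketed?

Atomic conditions:
  vehicle length between 226 in and 252 in: 102 in [226, 252] is false
  commercial vehicle: yes → true
  NOT disabled placard displayed: yes → false
  day = Fri: Sun == Fri is false
  NOT electric vehicle: no → true
  snow emergency in effect: no → false
  intended duration > 372 min: 149 > 372 is false
  resident of the zone: yes → true
  electric vehicle: no → false
  permit type = B: visitor == B is false
  street-cleaning window active: yes → true
  hour of day (0-23) < 20: 23 < 20 is false
  NOT meter paid: yes → false
Combine:
[1.1.1.1] false OR true = true
[1.1.1] NOT true = false
[1.1.2] false OR false = false
[1.1] false OR false = false
[1] NOT false = true
[2.1] true OR false = true
[2.2] false → true (antecedent false ⇒ implication holds) = true
[2] true → true = true
[3.1.4] false OR false = false
[3.1] false OR false OR true OR false = true
[3] NOT true = false
[root] true AND true AND false = false
Overall: false → ticketed

Ticketed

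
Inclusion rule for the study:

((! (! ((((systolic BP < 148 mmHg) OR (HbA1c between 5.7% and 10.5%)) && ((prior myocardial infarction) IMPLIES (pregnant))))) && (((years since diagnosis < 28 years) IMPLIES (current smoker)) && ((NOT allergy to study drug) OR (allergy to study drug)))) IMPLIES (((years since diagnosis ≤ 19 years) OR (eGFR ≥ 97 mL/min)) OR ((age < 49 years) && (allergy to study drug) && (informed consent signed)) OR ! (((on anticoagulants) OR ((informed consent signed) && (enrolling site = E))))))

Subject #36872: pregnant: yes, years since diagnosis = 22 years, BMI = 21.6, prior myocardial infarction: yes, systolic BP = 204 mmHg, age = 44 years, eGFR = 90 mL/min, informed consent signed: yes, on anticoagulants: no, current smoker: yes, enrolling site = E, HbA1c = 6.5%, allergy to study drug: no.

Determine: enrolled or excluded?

Atomic conditions:
  systolic BP < 148 mmHg: 204 < 148 is false
  HbA1c between 5.7% and 10.5%: 6.5 in [5.7, 10.5] is true
  prior myocardial infarction: yes → true
  pregnant: yes → true
  years since diagnosis < 28 years: 22 < 28 is true
  current smoker: yes → true
  NOT allergy to study drug: no → true
  allergy to study drug: no → false
  years since diagnosis ≤ 19 years: 22 ≤ 19 is false
  eGFR ≥ 97 mL/min: 90 ≥ 97 is false
  age < 49 years: 44 < 49 is true
  informed consent signed: yes → true
  on anticoagulants: no → false
  enrolling site = E: E == E is true
Combine:
[1.1.1.1.1] false OR true = true
[1.1.1.1.2] true → true = true
[1.1.1.1] true AND true = true
[1.1.1] NOT true = false
[1.1] NOT false = true
[1.2.1] true → true = true
[1.2.2] true OR false = true
[1.2] true AND true = true
[1] true AND true = true
[2.1] false OR false = false
[2.2] true AND false AND true = false
[2.3.1.2] true AND true = true
[2.3.1] false OR true = true
[2.3] NOT true = false
[2] false OR false OR false = false
[root] true → false = false
Overall: false → excluded

Excluded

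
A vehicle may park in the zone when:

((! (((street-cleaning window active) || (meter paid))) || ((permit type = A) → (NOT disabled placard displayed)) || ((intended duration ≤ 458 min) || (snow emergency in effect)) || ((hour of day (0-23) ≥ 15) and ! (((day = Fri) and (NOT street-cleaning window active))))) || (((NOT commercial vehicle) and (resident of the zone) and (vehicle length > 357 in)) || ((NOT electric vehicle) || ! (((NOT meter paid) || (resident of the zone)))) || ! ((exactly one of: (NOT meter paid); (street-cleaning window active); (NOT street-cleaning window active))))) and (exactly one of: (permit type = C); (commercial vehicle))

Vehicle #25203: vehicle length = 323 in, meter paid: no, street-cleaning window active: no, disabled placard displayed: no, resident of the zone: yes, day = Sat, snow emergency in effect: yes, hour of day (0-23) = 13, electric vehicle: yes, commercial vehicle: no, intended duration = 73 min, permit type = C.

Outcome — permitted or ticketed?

Permitted

Atomic conditions:
  street-cleaning window active: no → false
  meter paid: no → false
  permit type = A: C == A is false
  NOT disabled placard displayed: no → true
  intended duration ≤ 458 min: 73 ≤ 458 is true
  snow emergency in effect: yes → true
  hour of day (0-23) ≥ 15: 13 ≥ 15 is false
  day = Fri: Sat == Fri is false
  NOT street-cleaning window active: no → true
  NOT commercial vehicle: no → true
  resident of the zone: yes → true
  vehicle length > 357 in: 323 > 357 is false
  NOT electric vehicle: yes → false
  NOT meter paid: no → true
  permit type = C: C == C is true
  commercial vehicle: no → false
Combine:
[1.1.1.1] false OR false = false
[1.1.1] NOT false = true
[1.1.2] false → true (antecedent false ⇒ implication holds) = true
[1.1.3] true OR true = true
[1.1.4.2.1] false AND true = false
[1.1.4.2] NOT false = true
[1.1.4] false AND true = false
[1.1] true OR true OR true OR false = true
[1.2.1] true AND true AND false = false
[1.2.2.2.1] true OR true = true
[1.2.2.2] NOT true = false
[1.2.2] false OR false = false
[1.2.3.1] exactly-one(true, false, true) = false
[1.2.3] NOT false = true
[1.2] false OR false OR true = true
[1] true OR true = true
[2] exactly-one(true, false) = true
[root] true AND true = true
Overall: true → permitted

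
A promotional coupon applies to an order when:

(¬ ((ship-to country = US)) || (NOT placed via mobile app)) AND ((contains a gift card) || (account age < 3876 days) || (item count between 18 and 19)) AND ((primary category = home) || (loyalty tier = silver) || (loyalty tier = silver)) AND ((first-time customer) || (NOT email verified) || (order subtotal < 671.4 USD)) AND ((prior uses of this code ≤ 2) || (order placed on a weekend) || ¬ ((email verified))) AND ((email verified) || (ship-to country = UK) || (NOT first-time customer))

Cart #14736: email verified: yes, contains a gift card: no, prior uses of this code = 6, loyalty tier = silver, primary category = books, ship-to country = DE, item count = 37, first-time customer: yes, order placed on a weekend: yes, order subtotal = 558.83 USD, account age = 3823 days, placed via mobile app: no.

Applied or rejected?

Applied

Atomic conditions:
  ship-to country = US: DE == US is false
  NOT placed via mobile app: no → true
  contains a gift card: no → false
  account age < 3876 days: 3823 < 3876 is true
  item count between 18 and 19: 37 in [18, 19] is false
  primary category = home: books == home is false
  loyalty tier = silver: silver == silver is true
  first-time customer: yes → true
  NOT email verified: yes → false
  order subtotal < 671.4 USD: 558.83 < 671.4 is true
  prior uses of this code ≤ 2: 6 ≤ 2 is false
  order placed on a weekend: yes → true
  email verified: yes → true
  ship-to country = UK: DE == UK is false
  NOT first-time customer: yes → false
Combine:
[1.1] NOT false = true
[1] true OR true = true
[2] false OR true OR false = true
[3] false OR true OR true = true
[4] true OR false OR true = true
[5.3] NOT true = false
[5] false OR true OR false = true
[6] true OR false OR false = true
[root] true AND true AND true AND true AND true AND true = true
Overall: true → applied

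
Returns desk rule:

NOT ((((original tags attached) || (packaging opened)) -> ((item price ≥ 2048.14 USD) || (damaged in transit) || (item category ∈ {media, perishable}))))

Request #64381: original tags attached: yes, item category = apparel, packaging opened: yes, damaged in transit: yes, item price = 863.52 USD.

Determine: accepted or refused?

Atomic conditions:
  original tags attached: yes → true
  packaging opened: yes → true
  item price ≥ 2048.14 USD: 863.52 ≥ 2048.14 is false
  damaged in transit: yes → true
  item category ∈ {media, perishable}: apparel is not in the set → false
Combine:
[1.1] true OR true = true
[1.2] false OR true OR false = true
[1] true → true = true
[root] NOT true = false
Overall: false → refused

Refused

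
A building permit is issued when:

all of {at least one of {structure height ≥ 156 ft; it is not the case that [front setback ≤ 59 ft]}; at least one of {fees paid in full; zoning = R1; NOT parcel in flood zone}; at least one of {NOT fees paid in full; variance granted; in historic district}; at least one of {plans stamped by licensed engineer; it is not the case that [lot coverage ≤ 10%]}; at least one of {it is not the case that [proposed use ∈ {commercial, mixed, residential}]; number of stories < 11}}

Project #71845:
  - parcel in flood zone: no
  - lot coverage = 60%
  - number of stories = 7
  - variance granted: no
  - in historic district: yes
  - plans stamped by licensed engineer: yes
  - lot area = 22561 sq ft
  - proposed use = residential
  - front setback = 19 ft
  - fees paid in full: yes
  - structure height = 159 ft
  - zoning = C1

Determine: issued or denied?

Atomic conditions:
  structure height ≥ 156 ft: 159 ≥ 156 is true
  front setback ≤ 59 ft: 19 ≤ 59 is true
  fees paid in full: yes → true
  zoning = R1: C1 == R1 is false
  NOT parcel in flood zone: no → true
  NOT fees paid in full: yes → false
  variance granted: no → false
  in historic district: yes → true
  plans stamped by licensed engineer: yes → true
  lot coverage ≤ 10%: 60 ≤ 10 is false
  proposed use ∈ {commercial, mixed, residential}: residential is in the set → true
  number of stories < 11: 7 < 11 is true
Combine:
[1.2] NOT true = false
[1] true OR false = true
[2] true OR false OR true = true
[3] false OR false OR true = true
[4.2] NOT false = true
[4] true OR true = true
[5.1] NOT true = false
[5] false OR true = true
[root] true AND true AND true AND true AND true = true
Overall: true → issued

Issued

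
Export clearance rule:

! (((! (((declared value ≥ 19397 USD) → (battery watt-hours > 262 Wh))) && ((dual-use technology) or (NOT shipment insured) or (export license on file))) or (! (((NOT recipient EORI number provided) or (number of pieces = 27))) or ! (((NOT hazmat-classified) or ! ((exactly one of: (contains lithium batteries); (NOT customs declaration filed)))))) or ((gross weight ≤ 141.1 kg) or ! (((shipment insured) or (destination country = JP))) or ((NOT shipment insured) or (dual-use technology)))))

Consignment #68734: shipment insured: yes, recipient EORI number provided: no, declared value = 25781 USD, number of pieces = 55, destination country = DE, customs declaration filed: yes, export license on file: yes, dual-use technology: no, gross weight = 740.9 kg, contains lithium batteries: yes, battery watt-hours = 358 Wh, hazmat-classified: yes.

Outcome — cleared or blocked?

Atomic conditions:
  declared value ≥ 19397 USD: 25781 ≥ 19397 is true
  battery watt-hours > 262 Wh: 358 > 262 is true
  dual-use technology: no → false
  NOT shipment insured: yes → false
  export license on file: yes → true
  NOT recipient EORI number provided: no → true
  number of pieces = 27: 55 == 27 is false
  NOT hazmat-classified: yes → false
  contains lithium batteries: yes → true
  NOT customs declaration filed: yes → false
  gross weight ≤ 141.1 kg: 740.9 ≤ 141.1 is false
  shipment insured: yes → true
  destination country = JP: DE == JP is false
Combine:
[1.1.1.1] true → true = true
[1.1.1] NOT true = false
[1.1.2] false OR false OR true = true
[1.1] false AND true = false
[1.2.1.1] true OR false = true
[1.2.1] NOT true = false
[1.2.2.1.2.1] exactly-one(true, false) = true
[1.2.2.1.2] NOT true = false
[1.2.2.1] false OR false = false
[1.2.2] NOT false = true
[1.2] false OR true = true
[1.3.2.1] true OR false = true
[1.3.2] NOT true = false
[1.3.3] false OR false = false
[1.3] false OR false OR false = false
[1] false OR true OR false = true
[root] NOT true = false
Overall: false → blocked

Blocked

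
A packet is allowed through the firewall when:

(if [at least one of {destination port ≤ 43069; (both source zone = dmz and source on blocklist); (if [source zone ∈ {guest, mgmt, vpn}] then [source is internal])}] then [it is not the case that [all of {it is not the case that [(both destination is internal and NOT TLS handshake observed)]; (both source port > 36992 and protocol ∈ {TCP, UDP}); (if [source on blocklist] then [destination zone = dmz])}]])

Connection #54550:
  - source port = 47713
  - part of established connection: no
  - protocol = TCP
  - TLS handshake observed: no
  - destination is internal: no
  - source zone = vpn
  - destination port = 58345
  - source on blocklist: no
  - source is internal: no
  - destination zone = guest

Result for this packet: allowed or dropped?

Atomic conditions:
  destination port ≤ 43069: 58345 ≤ 43069 is false
  source zone = dmz: vpn == dmz is false
  source on blocklist: no → false
  source zone ∈ {guest, mgmt, vpn}: vpn is in the set → true
  source is internal: no → false
  destination is internal: no → false
  NOT TLS handshake observed: no → true
  source port > 36992: 47713 > 36992 is true
  protocol ∈ {TCP, UDP}: TCP is in the set → true
  destination zone = dmz: guest == dmz is false
Combine:
[1.2] false AND false = false
[1.3] true → false = false
[1] false OR false OR false = false
[2.1.1.1] false AND true = false
[2.1.1] NOT false = true
[2.1.2] true AND true = true
[2.1.3] false → false (antecedent false ⇒ implication holds) = true
[2.1] true AND true AND true = true
[2] NOT true = false
[root] false → false (antecedent false ⇒ implication holds) = true
Overall: true → allowed

Allowed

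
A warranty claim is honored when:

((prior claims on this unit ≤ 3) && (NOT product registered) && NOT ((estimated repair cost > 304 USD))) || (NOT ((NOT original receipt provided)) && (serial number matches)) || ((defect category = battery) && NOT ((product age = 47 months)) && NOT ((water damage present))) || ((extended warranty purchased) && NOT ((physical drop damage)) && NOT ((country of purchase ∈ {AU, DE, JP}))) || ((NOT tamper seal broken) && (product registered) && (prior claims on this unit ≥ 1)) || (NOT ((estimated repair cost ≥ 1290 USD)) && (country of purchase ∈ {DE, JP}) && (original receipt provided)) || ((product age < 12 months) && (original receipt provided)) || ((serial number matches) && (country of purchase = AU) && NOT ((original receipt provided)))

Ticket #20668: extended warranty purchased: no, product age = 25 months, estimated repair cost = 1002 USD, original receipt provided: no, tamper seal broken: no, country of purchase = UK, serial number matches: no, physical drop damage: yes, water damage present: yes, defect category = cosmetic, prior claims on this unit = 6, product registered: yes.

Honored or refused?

Atomic conditions:
  prior claims on this unit ≤ 3: 6 ≤ 3 is false
  NOT product registered: yes → false
  estimated repair cost > 304 USD: 1002 > 304 is true
  NOT original receipt provided: no → true
  serial number matches: no → false
  defect category = battery: cosmetic == battery is false
  product age = 47 months: 25 == 47 is false
  water damage present: yes → true
  extended warranty purchased: no → false
  physical drop damage: yes → true
  country of purchase ∈ {AU, DE, JP}: UK is not in the set → false
  NOT tamper seal broken: no → true
  product registered: yes → true
  prior claims on this unit ≥ 1: 6 ≥ 1 is true
  estimated repair cost ≥ 1290 USD: 1002 ≥ 1290 is false
  country of purchase ∈ {DE, JP}: UK is not in the set → false
  original receipt provided: no → false
  product age < 12 months: 25 < 12 is false
  country of purchase = AU: UK == AU is false
Combine:
[1.3] NOT true = false
[1] false AND false AND false = false
[2.1] NOT true = false
[2] false AND false = false
[3.2] NOT false = true
[3.3] NOT true = false
[3] false AND true AND false = false
[4.2] NOT true = false
[4.3] NOT false = true
[4] false AND false AND true = false
[5] true AND true AND true = true
[6.1] NOT false = true
[6] true AND false AND false = false
[7] false AND false = false
[8.3] NOT false = true
[8] false AND false AND true = false
[root] false OR false OR false OR false OR true OR false OR false OR false = true
Overall: true → honored

Honored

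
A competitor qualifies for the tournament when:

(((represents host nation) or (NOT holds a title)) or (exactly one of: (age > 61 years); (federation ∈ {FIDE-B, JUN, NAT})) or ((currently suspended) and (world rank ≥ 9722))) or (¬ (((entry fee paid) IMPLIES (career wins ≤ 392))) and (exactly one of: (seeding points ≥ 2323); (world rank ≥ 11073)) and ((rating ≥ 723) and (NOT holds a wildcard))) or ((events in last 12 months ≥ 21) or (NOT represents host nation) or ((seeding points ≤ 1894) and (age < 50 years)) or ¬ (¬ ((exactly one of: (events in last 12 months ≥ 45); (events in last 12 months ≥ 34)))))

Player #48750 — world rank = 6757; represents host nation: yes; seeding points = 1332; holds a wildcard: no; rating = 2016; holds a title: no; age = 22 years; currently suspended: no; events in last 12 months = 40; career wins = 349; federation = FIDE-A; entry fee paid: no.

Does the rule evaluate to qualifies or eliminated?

Atomic conditions:
  represents host nation: yes → true
  NOT holds a title: no → true
  age > 61 years: 22 > 61 is false
  federation ∈ {FIDE-B, JUN, NAT}: FIDE-A is not in the set → false
  currently suspended: no → false
  world rank ≥ 9722: 6757 ≥ 9722 is false
  entry fee paid: no → false
  career wins ≤ 392: 349 ≤ 392 is true
  seeding points ≥ 2323: 1332 ≥ 2323 is false
  world rank ≥ 11073: 6757 ≥ 11073 is false
  rating ≥ 723: 2016 ≥ 723 is true
  NOT holds a wildcard: no → true
  events in last 12 months ≥ 21: 40 ≥ 21 is true
  NOT represents host nation: yes → false
  seeding points ≤ 1894: 1332 ≤ 1894 is true
  age < 50 years: 22 < 50 is true
  events in last 12 months ≥ 45: 40 ≥ 45 is false
  events in last 12 months ≥ 34: 40 ≥ 34 is true
Combine:
[1.1] true OR true = true
[1.2] exactly-one(false, false) = false
[1.3] false AND false = false
[1] true OR false OR false = true
[2.1.1] false → true (antecedent false ⇒ implication holds) = true
[2.1] NOT true = false
[2.2] exactly-one(false, false) = false
[2.3] true AND true = true
[2] false AND false AND true = false
[3.3] true AND true = true
[3.4.1.1] exactly-one(false, true) = true
[3.4.1] NOT true = false
[3.4] NOT false = true
[3] true OR false OR true OR true = true
[root] true OR false OR true = true
Overall: true → qualifies

Qualifies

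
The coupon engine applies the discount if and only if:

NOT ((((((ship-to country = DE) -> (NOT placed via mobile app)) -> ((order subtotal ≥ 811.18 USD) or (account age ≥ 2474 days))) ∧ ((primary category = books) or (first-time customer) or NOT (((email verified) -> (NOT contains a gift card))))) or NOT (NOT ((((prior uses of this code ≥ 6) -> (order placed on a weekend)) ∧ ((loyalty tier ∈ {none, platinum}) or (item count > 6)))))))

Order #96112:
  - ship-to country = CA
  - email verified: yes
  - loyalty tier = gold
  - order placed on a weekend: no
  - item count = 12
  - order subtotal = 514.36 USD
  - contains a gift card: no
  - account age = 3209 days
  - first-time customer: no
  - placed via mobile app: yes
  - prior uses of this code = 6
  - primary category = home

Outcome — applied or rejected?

Atomic conditions:
  ship-to country = DE: CA == DE is false
  NOT placed via mobile app: yes → false
  order subtotal ≥ 811.18 USD: 514.36 ≥ 811.18 is false
  account age ≥ 2474 days: 3209 ≥ 2474 is true
  primary category = books: home == books is false
  first-time customer: no → false
  email verified: yes → true
  NOT contains a gift card: no → true
  prior uses of this code ≥ 6: 6 ≥ 6 is true
  order placed on a weekend: no → false
  loyalty tier ∈ {none, platinum}: gold is not in the set → false
  item count > 6: 12 > 6 is true
Combine:
[1.1.1.1] false → false (antecedent false ⇒ implication holds) = true
[1.1.1.2] false OR true = true
[1.1.1] true → true = true
[1.1.2.3.1] true → true = true
[1.1.2.3] NOT true = false
[1.1.2] false OR false OR false = false
[1.1] true AND false = false
[1.2.1.1.1] true → false = false
[1.2.1.1.2] false OR true = true
[1.2.1.1] false AND true = false
[1.2.1] NOT false = true
[1.2] NOT true = false
[1] false OR false = false
[root] NOT false = true
Overall: true → applied

Applied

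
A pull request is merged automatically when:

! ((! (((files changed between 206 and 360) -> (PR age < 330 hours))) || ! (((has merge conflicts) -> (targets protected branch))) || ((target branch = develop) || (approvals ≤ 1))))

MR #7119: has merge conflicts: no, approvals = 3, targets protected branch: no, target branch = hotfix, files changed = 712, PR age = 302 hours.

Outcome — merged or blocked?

Atomic conditions:
  files changed between 206 and 360: 712 in [206, 360] is false
  PR age < 330 hours: 302 < 330 is true
  has merge conflicts: no → false
  targets protected branch: no → false
  target branch = develop: hotfix == develop is false
  approvals ≤ 1: 3 ≤ 1 is false
Combine:
[1.1.1] false → true (antecedent false ⇒ implication holds) = true
[1.1] NOT true = false
[1.2.1] false → false (antecedent false ⇒ implication holds) = true
[1.2] NOT true = false
[1.3] false OR false = false
[1] false OR false OR false = false
[root] NOT false = true
Overall: true → merged

Merged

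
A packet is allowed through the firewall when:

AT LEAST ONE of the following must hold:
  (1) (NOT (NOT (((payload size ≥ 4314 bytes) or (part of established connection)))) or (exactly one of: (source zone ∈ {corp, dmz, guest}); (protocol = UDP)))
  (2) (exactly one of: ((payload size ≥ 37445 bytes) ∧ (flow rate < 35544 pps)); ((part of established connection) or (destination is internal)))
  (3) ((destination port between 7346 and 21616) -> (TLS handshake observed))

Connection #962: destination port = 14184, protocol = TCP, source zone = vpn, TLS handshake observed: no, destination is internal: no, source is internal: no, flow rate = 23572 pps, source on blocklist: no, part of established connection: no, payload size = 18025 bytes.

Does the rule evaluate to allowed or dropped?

Atomic conditions:
  payload size ≥ 4314 bytes: 18025 ≥ 4314 is true
  part of established connection: no → false
  source zone ∈ {corp, dmz, guest}: vpn is not in the set → false
  protocol = UDP: TCP == UDP is false
  payload size ≥ 37445 bytes: 18025 ≥ 37445 is false
  flow rate < 35544 pps: 23572 < 35544 is true
  destination is internal: no → false
  destination port between 7346 and 21616: 14184 in [7346, 21616] is true
  TLS handshake observed: no → false
Combine:
[1.1.1.1] true OR false = true
[1.1.1] NOT true = false
[1.1] NOT false = true
[1.2] exactly-one(false, false) = false
[1] true OR false = true
[2.1] false AND true = false
[2.2] false OR false = false
[2] exactly-one(false, false) = false
[3] true → false = false
[root] true OR false OR false = true
Overall: true → allowed

Allowed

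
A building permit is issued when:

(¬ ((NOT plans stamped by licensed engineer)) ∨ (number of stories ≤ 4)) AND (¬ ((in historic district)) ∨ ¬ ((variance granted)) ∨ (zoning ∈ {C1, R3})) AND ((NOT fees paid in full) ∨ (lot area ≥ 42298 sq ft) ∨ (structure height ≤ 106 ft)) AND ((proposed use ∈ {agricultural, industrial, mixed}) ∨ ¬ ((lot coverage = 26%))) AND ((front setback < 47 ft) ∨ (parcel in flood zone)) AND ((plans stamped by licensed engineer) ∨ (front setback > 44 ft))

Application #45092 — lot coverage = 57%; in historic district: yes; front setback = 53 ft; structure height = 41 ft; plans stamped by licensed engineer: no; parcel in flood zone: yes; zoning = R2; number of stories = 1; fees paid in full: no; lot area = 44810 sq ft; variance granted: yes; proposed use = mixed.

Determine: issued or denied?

Atomic conditions:
  NOT plans stamped by licensed engineer: no → true
  number of stories ≤ 4: 1 ≤ 4 is true
  in historic district: yes → true
  variance granted: yes → true
  zoning ∈ {C1, R3}: R2 is not in the set → false
  NOT fees paid in full: no → true
  lot area ≥ 42298 sq ft: 44810 ≥ 42298 is true
  structure height ≤ 106 ft: 41 ≤ 106 is true
  proposed use ∈ {agricultural, industrial, mixed}: mixed is in the set → true
  lot coverage = 26%: 57 == 26 is false
  front setback < 47 ft: 53 < 47 is false
  parcel in flood zone: yes → true
  plans stamped by licensed engineer: no → false
  front setback > 44 ft: 53 > 44 is true
Combine:
[1.1] NOT true = false
[1] false OR true = true
[2.1] NOT true = false
[2.2] NOT true = false
[2] false OR false OR false = false
[3] true OR true OR true = true
[4.2] NOT false = true
[4] true OR true = true
[5] false OR true = true
[6] false OR true = true
[root] true AND false AND true AND true AND true AND true = false
Overall: false → denied

Denied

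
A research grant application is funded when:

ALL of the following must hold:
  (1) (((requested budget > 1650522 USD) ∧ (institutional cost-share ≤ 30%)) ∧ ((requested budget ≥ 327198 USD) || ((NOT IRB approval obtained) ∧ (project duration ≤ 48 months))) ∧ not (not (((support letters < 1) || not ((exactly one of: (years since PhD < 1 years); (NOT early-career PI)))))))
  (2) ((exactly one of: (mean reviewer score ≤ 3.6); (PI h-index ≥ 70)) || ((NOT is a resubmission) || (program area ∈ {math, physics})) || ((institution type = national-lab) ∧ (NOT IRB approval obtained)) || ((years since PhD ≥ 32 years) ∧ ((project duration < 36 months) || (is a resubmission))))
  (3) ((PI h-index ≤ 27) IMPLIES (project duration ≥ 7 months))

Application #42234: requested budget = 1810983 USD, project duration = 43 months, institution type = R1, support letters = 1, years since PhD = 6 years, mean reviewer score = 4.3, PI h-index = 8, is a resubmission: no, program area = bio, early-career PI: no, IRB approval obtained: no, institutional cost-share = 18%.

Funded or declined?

Declined

Atomic conditions:
  requested budget > 1650522 USD: 1810983 > 1650522 is true
  institutional cost-share ≤ 30%: 18 ≤ 30 is true
  requested budget ≥ 327198 USD: 1810983 ≥ 327198 is true
  NOT IRB approval obtained: no → true
  project duration ≤ 48 months: 43 ≤ 48 is true
  support letters < 1: 1 < 1 is false
  years since PhD < 1 years: 6 < 1 is false
  NOT early-career PI: no → true
  mean reviewer score ≤ 3.6: 4.3 ≤ 3.6 is false
  PI h-index ≥ 70: 8 ≥ 70 is false
  NOT is a resubmission: no → true
  program area ∈ {math, physics}: bio is not in the set → false
  institution type = national-lab: R1 == national-lab is false
  years since PhD ≥ 32 years: 6 ≥ 32 is false
  project duration < 36 months: 43 < 36 is false
  is a resubmission: no → false
  PI h-index ≤ 27: 8 ≤ 27 is true
  project duration ≥ 7 months: 43 ≥ 7 is true
Combine:
[1.1] true AND true = true
[1.2.2] true AND true = true
[1.2] true OR true = true
[1.3.1.1.2.1] exactly-one(false, true) = true
[1.3.1.1.2] NOT true = false
[1.3.1.1] false OR false = false
[1.3.1] NOT false = true
[1.3] NOT true = false
[1] true AND true AND false = false
[2.1] exactly-one(false, false) = false
[2.2] true OR false = true
[2.3] false AND true = false
[2.4.2] false OR false = false
[2.4] false AND false = false
[2] false OR true OR false OR false = true
[3] true → true = true
[root] false AND true AND true = false
Overall: false → declined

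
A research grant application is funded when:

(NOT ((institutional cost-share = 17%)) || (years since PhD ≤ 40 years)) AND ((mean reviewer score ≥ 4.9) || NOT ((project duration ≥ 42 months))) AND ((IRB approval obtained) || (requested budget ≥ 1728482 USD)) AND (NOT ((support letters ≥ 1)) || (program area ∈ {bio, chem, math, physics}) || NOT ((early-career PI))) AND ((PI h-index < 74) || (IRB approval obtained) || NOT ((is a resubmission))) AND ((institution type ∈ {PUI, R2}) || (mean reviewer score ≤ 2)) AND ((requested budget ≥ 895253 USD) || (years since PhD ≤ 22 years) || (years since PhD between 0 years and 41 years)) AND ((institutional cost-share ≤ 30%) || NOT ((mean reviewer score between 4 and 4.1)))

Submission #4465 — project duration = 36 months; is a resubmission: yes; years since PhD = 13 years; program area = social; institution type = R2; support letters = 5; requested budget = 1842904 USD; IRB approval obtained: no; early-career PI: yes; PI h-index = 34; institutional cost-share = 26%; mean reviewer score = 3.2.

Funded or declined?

Declined

Atomic conditions:
  institutional cost-share = 17%: 26 == 17 is false
  years since PhD ≤ 40 years: 13 ≤ 40 is true
  mean reviewer score ≥ 4.9: 3.2 ≥ 4.9 is false
  project duration ≥ 42 months: 36 ≥ 42 is false
  IRB approval obtained: no → false
  requested budget ≥ 1728482 USD: 1842904 ≥ 1728482 is true
  support letters ≥ 1: 5 ≥ 1 is true
  program area ∈ {bio, chem, math, physics}: social is not in the set → false
  early-career PI: yes → true
  PI h-index < 74: 34 < 74 is true
  is a resubmission: yes → true
  institution type ∈ {PUI, R2}: R2 is in the set → true
  mean reviewer score ≤ 2: 3.2 ≤ 2 is false
  requested budget ≥ 895253 USD: 1842904 ≥ 895253 is true
  years since PhD ≤ 22 years: 13 ≤ 22 is true
  years since PhD between 0 years and 41 years: 13 in [0, 41] is true
  institutional cost-share ≤ 30%: 26 ≤ 30 is true
  mean reviewer score between 4 and 4.1: 3.2 in [4, 4.1] is false
Combine:
[1.1] NOT false = true
[1] true OR true = true
[2.2] NOT false = true
[2] false OR true = true
[3] false OR true = true
[4.1] NOT true = false
[4.3] NOT true = false
[4] false OR false OR false = false
[5.3] NOT true = false
[5] true OR false OR false = true
[6] true OR false = true
[7] true OR true OR true = true
[8.2] NOT false = true
[8] true OR true = true
[root] true AND true AND true AND false AND true AND true AND true AND true = false
Overall: false → declined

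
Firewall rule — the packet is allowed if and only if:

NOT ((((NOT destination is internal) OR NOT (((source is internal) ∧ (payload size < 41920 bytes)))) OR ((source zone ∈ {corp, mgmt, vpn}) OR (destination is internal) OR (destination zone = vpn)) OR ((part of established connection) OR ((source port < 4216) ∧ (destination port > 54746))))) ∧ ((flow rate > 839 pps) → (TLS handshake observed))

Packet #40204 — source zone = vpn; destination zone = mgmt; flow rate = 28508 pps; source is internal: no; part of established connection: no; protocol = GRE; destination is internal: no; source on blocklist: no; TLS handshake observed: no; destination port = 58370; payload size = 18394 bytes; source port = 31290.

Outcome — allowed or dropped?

Dropped

Atomic conditions:
  NOT destination is internal: no → true
  source is internal: no → false
  payload size < 41920 bytes: 18394 < 41920 is true
  source zone ∈ {corp, mgmt, vpn}: vpn is in the set → true
  destination is internal: no → false
  destination zone = vpn: mgmt == vpn is false
  part of established connection: no → false
  source port < 4216: 31290 < 4216 is false
  destination port > 54746: 58370 > 54746 is true
  flow rate > 839 pps: 28508 > 839 is true
  TLS handshake observed: no → false
Combine:
[1.1.1.2.1] false AND true = false
[1.1.1.2] NOT false = true
[1.1.1] true OR true = true
[1.1.2] true OR false OR false = true
[1.1.3.2] false AND true = false
[1.1.3] false OR false = false
[1.1] true OR true OR false = true
[1] NOT true = false
[2] true → false = false
[root] false AND false = false
Overall: false → dropped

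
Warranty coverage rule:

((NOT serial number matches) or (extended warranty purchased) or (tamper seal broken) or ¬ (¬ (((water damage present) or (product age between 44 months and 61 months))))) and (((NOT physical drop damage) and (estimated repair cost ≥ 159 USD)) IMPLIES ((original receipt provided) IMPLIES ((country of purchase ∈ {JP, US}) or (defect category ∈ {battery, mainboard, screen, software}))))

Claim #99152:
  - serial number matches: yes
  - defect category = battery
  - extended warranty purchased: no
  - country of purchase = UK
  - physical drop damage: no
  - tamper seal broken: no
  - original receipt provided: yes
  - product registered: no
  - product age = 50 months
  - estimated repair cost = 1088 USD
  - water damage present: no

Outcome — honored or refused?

Atomic conditions:
  NOT serial number matches: yes → false
  extended warranty purchased: no → false
  tamper seal broken: no → false
  water damage present: no → false
  product age between 44 months and 61 months: 50 in [44, 61] is true
  NOT physical drop damage: no → true
  estimated repair cost ≥ 159 USD: 1088 ≥ 159 is true
  original receipt provided: yes → true
  country of purchase ∈ {JP, US}: UK is not in the set → false
  defect category ∈ {battery, mainboard, screen, software}: battery is in the set → true
Combine:
[1.4.1.1] false OR true = true
[1.4.1] NOT true = false
[1.4] NOT false = true
[1] false OR false OR false OR true = true
[2.1] true AND true = true
[2.2.2] false OR true = true
[2.2] true → true = true
[2] true → true = true
[root] true AND true = true
Overall: true → honored

Honored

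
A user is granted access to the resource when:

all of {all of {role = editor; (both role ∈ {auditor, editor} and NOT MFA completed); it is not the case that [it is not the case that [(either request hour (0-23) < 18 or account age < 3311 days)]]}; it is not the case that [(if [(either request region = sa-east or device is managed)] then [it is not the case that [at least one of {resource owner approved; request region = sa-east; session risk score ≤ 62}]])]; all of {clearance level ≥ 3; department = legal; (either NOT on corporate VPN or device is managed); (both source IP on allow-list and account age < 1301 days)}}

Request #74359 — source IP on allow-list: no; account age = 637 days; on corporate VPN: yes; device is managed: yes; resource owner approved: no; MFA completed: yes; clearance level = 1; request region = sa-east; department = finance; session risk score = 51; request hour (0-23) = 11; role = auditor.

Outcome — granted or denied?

Atomic conditions:
  role = editor: auditor == editor is false
  role ∈ {auditor, editor}: auditor is in the set → true
  NOT MFA completed: yes → false
  request hour (0-23) < 18: 11 < 18 is true
  account age < 3311 days: 637 < 3311 is true
  request region = sa-east: sa-east == sa-east is true
  device is managed: yes → true
  resource owner approved: no → false
  session risk score ≤ 62: 51 ≤ 62 is true
  clearance level ≥ 3: 1 ≥ 3 is false
  department = legal: finance == legal is false
  NOT on corporate VPN: yes → false
  source IP on allow-list: no → false
  account age < 1301 days: 637 < 1301 is true
Combine:
[1.2] true AND false = false
[1.3.1.1] true OR true = true
[1.3.1] NOT true = false
[1.3] NOT false = true
[1] false AND false AND true = false
[2.1.1] true OR true = true
[2.1.2.1] false OR true OR true = true
[2.1.2] NOT true = false
[2.1] true → false = false
[2] NOT false = true
[3.3] false OR true = true
[3.4] false AND true = false
[3] false AND false AND true AND false = false
[root] false AND true AND false = false
Overall: false → denied

Denied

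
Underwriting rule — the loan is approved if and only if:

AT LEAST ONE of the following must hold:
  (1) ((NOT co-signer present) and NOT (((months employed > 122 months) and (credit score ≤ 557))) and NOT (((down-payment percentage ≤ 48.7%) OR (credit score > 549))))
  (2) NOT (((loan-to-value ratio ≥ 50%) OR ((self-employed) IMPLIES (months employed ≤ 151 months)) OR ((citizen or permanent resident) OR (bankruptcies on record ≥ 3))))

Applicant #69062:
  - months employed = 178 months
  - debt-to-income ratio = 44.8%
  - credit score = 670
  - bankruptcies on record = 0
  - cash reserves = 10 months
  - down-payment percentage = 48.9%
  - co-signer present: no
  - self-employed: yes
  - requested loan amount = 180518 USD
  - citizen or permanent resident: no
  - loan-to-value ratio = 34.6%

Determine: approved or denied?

Atomic conditions:
  NOT co-signer present: no → true
  months employed > 122 months: 178 > 122 is true
  credit score ≤ 557: 670 ≤ 557 is false
  down-payment percentage ≤ 48.7%: 48.9 ≤ 48.7 is false
  credit score > 549: 670 > 549 is true
  loan-to-value ratio ≥ 50%: 34.6 ≥ 50 is false
  self-employed: yes → true
  months employed ≤ 151 months: 178 ≤ 151 is false
  citizen or permanent resident: no → false
  bankruptcies on record ≥ 3: 0 ≥ 3 is false
Combine:
[1.2.1] true AND false = false
[1.2] NOT false = true
[1.3.1] false OR true = true
[1.3] NOT true = false
[1] true AND true AND false = false
[2.1.2] true → false = false
[2.1.3] false OR false = false
[2.1] false OR false OR false = false
[2] NOT false = true
[root] false OR true = true
Overall: true → approved

Approved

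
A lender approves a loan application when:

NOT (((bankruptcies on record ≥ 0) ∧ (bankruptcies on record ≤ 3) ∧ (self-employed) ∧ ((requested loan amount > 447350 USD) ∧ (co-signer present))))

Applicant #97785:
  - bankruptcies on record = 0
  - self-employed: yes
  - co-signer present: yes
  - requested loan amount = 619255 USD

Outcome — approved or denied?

Atomic conditions:
  bankruptcies on record ≥ 0: 0 ≥ 0 is true
  bankruptcies on record ≤ 3: 0 ≤ 3 is true
  self-employed: yes → true
  requested loan amount > 447350 USD: 619255 > 447350 is true
  co-signer present: yes → true
Combine:
[1.4] true AND true = true
[1] true AND true AND true AND true = true
[root] NOT true = false
Overall: false → denied

Denied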